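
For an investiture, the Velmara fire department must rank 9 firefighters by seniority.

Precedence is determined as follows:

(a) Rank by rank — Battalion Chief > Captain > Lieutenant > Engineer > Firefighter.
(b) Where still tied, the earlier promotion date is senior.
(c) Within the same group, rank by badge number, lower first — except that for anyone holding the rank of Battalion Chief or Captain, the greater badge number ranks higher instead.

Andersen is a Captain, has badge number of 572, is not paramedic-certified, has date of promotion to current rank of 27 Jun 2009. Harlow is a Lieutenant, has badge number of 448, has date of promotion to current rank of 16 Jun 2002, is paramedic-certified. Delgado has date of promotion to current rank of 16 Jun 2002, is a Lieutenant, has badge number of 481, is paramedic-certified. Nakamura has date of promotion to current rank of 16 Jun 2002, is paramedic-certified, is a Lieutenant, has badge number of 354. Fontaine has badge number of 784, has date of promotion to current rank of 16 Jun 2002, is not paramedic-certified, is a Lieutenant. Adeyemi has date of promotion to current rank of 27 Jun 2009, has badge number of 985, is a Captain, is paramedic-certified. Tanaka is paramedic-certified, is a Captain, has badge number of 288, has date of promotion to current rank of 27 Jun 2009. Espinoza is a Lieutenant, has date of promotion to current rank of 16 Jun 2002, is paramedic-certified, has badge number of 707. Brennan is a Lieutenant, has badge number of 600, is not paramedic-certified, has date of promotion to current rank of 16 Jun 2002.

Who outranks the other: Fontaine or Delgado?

By rank: Adeyemi, Andersen and Tanaka (Captain); then Nakamura, Harlow, Delgado, Brennan, Espinoza and Fontaine (Lieutenant).
Adeyemi, Andersen and Tanaka all have date of promotion to current rank 27 Jun 2009, so the next rule applies.
Among Adeyemi, Andersen and Tanaka, by badge number (higher first) (reversed rule for this group): Adeyemi (985) before Andersen (572) before Tanaka (288).
Nakamura, Harlow, Delgado, Brennan, Espinoza and Fontaine all have date of promotion to current rank 16 Jun 2002, so the next rule applies.
Among Nakamura, Harlow, Delgado, Brennan, Espinoza and Fontaine, by badge number (lower first): Nakamura (354) before Harlow (448) before Delgado (481) before Brennan (600) before Espinoza (707) before Fontaine (784).
So Delgado takes precedence.

Delgado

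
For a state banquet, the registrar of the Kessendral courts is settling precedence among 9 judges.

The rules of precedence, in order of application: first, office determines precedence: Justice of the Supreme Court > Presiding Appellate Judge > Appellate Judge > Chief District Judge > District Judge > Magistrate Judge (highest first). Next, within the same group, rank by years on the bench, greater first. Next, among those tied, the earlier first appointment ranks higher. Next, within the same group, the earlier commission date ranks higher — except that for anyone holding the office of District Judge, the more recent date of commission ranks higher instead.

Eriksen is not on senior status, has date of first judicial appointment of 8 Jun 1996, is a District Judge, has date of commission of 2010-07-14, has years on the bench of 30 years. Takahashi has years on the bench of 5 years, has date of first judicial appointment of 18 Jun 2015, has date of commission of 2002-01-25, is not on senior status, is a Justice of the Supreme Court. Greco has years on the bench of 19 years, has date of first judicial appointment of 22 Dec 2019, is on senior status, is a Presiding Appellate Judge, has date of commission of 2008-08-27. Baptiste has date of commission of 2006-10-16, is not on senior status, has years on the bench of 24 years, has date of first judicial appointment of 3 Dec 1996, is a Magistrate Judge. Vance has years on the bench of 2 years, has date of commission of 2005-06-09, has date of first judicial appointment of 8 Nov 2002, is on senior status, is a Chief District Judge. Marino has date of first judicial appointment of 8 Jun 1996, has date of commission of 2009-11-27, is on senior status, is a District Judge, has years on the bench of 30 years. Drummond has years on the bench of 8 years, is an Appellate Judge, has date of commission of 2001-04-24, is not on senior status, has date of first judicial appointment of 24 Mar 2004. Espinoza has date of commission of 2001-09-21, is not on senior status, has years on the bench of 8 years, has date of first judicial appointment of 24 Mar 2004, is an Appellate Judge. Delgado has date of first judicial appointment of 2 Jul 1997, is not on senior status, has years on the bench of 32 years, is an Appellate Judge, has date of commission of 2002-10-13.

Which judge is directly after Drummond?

By office: Takahashi (Justice of the Supreme Court); then Greco (Presiding Appellate Judge); then Delgado, Drummond and Espinoza (Appellate Judge); then Vance (Chief District Judge); then Eriksen and Marino (District Judge); then Baptiste (Magistrate Judge).
Among Delgado, Drummond and Espinoza, by years on the bench (higher first): Delgado (32 years) before Drummond and Espinoza (8 years).
Drummond and Espinoza both have date of first judicial appointment 24 Mar 2004, so the next rule applies.
Among Drummond and Espinoza, by date of commission (earlier first): Drummond (2001-04-24) before Espinoza (2001-09-21).
Eriksen and Marino both have years on the bench 30 years, so the next rule applies.
Eriksen and Marino both have date of first judicial appointment 8 Jun 1996, so the next rule applies.
Among Eriksen and Marino, by date of commission (later first) (reversed rule for this group): Eriksen (2010-07-14) before Marino (2009-11-27).
Order: Takahashi, Greco, Delgado, Drummond, Espinoza, Vance, Eriksen, Marino, Baptiste.

Espinoza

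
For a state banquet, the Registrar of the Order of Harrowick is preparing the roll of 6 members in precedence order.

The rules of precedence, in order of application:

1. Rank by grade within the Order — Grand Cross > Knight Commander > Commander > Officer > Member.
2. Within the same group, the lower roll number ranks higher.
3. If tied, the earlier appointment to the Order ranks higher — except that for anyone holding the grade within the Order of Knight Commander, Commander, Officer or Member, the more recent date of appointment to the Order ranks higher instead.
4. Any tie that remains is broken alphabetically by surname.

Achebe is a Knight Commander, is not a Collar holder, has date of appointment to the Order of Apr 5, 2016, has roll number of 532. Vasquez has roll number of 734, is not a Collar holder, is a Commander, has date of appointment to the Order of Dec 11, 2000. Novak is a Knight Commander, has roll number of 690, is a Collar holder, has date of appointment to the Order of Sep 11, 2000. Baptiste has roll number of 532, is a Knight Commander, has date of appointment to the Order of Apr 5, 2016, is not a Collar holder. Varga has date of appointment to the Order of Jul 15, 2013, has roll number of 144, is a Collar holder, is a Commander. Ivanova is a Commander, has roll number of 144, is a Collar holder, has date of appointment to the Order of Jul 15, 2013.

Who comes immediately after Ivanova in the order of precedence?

By grade within the Order: Achebe, Baptiste and Novak (Knight Commander); then Ivanova, Varga and Vasquez (Commander).
Among Achebe, Baptiste and Novak, by roll number (lower first): Achebe and Baptiste (532) before Novak (690).
Achebe and Baptiste both have date of appointment to the Order Apr 5, 2016, so the next rule applies.
Among Achebe and Baptiste, alphabetically by surname: Achebe before Baptiste.
Among Ivanova, Varga and Vasquez, by roll number (lower first): Ivanova and Varga (144) before Vasquez (734).
Ivanova and Varga both have date of appointment to the Order Jul 15, 2013, so the next rule applies.
Among Ivanova and Varga, alphabetically by surname: Ivanova before Varga.
Order: Achebe, Baptiste, Novak, Ivanova, Varga, Vasquez.

Varga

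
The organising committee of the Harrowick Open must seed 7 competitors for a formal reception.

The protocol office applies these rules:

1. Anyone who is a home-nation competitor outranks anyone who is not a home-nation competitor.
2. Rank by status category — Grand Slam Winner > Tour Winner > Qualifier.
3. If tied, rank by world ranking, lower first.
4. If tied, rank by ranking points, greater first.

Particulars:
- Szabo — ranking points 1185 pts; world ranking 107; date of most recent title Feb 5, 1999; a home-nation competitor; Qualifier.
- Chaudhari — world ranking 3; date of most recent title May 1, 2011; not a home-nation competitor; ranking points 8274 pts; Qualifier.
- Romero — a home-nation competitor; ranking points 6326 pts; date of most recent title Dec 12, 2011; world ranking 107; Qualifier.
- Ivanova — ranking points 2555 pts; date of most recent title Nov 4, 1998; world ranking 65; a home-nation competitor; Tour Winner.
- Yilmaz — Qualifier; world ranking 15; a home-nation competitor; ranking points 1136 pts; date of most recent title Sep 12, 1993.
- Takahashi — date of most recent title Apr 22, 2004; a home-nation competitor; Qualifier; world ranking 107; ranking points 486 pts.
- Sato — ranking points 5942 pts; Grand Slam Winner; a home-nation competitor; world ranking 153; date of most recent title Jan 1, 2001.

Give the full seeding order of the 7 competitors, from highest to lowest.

By the first rule: Sato, Ivanova, Yilmaz, Romero, Szabo and Takahashi (each a home-nation competitor); then Chaudhari (not a home-nation competitor).
Among Sato, Ivanova, Yilmaz, Romero, Szabo and Takahashi, by status category: Sato (Grand Slam Winner) before Ivanova (Tour Winner) before Yilmaz, Romero, Szabo and Takahashi (Qualifier).
Among Yilmaz, Romero, Szabo and Takahashi, by world ranking (lower first): Yilmaz (15) before Romero, Szabo and Takahashi (107).
Among Romero, Szabo and Takahashi, by ranking points (higher first): Romero (6326 pts) before Szabo (1185 pts) before Takahashi (486 pts).
Full order: Sato, Ivanova, Yilmaz, Romero, Szabo, Takahashi, Chaudhari.

Sato, Ivanova, Yilmaz, Romero, Szabo, Takahashi, Chaudhari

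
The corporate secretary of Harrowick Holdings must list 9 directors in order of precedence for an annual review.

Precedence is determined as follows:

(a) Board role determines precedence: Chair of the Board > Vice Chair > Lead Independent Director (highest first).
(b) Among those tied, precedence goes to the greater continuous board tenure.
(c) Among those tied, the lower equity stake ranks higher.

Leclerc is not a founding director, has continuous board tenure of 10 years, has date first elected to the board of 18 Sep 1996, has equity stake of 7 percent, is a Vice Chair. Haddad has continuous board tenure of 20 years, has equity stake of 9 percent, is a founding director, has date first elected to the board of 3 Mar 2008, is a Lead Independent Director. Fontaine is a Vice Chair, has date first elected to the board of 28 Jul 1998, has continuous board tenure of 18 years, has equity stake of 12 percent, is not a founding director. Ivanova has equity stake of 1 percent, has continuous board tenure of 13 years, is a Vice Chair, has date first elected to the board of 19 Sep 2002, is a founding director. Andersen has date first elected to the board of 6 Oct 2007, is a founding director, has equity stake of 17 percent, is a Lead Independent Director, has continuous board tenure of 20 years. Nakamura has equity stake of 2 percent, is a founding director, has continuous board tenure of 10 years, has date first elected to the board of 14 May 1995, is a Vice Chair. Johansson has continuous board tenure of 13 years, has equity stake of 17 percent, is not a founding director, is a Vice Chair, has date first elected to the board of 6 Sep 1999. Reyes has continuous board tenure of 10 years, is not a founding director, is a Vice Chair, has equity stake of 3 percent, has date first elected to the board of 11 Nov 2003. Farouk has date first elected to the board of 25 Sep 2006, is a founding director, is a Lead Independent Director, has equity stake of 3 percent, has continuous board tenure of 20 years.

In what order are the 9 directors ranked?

Fontaine, Ivanova, Johansson, Nakamura, Reyes, Leclerc, Farouk, Haddad, Andersen

By board role: Fontaine, Ivanova, Johansson, Nakamura, Reyes and Leclerc (Vice Chair); then Farouk, Haddad and Andersen (Lead Independent Director).
Among Fontaine, Ivanova, Johansson, Nakamura, Reyes and Leclerc, by continuous board tenure (higher first): Fontaine (18 years) before Ivanova and Johansson (13 years) before Nakamura, Reyes and Leclerc (10 years).
Among Ivanova and Johansson, by equity stake (lower first): Ivanova (1 percent) before Johansson (17 percent).
Among Nakamura, Reyes and Leclerc, by equity stake (lower first): Nakamura (2 percent) before Reyes (3 percent) before Leclerc (7 percent).
Farouk, Haddad and Andersen all have continuous board tenure 20 years, so the next rule applies.
Among Farouk, Haddad and Andersen, by equity stake (lower first): Farouk (3 percent) before Haddad (9 percent) before Andersen (17 percent).
Full order: Fontaine, Ivanova, Johansson, Nakamura, Reyes, Leclerc, Farouk, Haddad, Andersen.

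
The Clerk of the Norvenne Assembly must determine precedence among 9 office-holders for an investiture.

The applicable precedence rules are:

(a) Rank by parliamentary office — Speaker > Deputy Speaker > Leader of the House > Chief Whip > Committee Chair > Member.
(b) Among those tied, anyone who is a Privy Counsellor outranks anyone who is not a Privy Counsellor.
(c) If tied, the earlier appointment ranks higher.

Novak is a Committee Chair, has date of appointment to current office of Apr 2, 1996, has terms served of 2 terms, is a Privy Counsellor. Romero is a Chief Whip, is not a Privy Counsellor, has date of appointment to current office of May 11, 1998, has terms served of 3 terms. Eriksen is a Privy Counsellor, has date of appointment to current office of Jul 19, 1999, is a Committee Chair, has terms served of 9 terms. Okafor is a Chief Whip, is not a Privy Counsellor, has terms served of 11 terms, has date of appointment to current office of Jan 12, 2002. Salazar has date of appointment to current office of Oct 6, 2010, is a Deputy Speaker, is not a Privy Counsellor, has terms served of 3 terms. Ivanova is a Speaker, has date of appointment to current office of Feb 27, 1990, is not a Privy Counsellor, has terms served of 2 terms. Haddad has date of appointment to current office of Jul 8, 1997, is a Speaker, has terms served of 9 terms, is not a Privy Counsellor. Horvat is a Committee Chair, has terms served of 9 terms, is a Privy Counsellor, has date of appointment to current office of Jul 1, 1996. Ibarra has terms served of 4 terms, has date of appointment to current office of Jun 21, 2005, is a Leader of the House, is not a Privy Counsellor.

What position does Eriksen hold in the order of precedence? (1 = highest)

9

By parliamentary office: Ivanova and Haddad (Speaker); then Salazar (Deputy Speaker); then Ibarra (Leader of the House); then Romero and Okafor (Chief Whip); then Novak, Horvat and Eriksen (Committee Chair).
Ivanova and Haddad are each not a Privy Counsellor, so the next rule applies.
Among Ivanova and Haddad, by date of appointment to current office (earlier first): Ivanova (Feb 27, 1990) before Haddad (Jul 8, 1997).
Romero and Okafor are each not a Privy Counsellor, so the next rule applies.
Among Romero and Okafor, by date of appointment to current office (earlier first): Romero (May 11, 1998) before Okafor (Jan 12, 2002).
Novak, Horvat and Eriksen are each a Privy Counsellor, so the next rule applies.
Among Novak, Horvat and Eriksen, by date of appointment to current office (earlier first): Novak (Apr 2, 1996) before Horvat (Jul 1, 1996) before Eriksen (Jul 19, 1999).
Order: Ivanova, Haddad, Salazar, Ibarra, Romero, Okafor, Novak, Horvat, Eriksen. So position 9.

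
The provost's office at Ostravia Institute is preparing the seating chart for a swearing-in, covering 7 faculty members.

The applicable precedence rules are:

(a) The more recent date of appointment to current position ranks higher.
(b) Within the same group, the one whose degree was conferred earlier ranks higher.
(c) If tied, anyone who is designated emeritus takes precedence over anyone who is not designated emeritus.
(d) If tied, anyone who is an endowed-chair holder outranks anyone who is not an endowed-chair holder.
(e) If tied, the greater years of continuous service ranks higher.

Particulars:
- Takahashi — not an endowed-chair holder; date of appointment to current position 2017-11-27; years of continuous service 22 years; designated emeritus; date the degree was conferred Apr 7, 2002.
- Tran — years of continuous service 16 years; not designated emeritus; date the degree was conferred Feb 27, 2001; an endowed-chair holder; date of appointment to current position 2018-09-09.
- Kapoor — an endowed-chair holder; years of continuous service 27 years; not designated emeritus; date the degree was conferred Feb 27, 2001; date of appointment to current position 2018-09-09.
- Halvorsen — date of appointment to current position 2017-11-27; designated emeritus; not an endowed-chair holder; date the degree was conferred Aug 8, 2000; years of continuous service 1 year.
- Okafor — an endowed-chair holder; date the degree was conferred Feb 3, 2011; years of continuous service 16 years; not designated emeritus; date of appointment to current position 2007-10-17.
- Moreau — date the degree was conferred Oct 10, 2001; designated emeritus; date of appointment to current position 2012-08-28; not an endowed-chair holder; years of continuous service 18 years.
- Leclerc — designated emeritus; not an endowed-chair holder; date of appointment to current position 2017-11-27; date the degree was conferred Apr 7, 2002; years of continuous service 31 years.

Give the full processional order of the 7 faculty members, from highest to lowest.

By date of appointment to current position (later first): Kapoor and Tran (both 2018-09-09); then Halvorsen, Leclerc and Takahashi (each 2017-11-27); then Moreau (2012-08-28); then Okafor (2007-10-17).
Kapoor and Tran both have date the degree was conferred Feb 27, 2001, so the next rule applies.
Kapoor and Tran are each not designated emeritus, so the next rule applies.
Kapoor and Tran are each an endowed-chair holder, so the next rule applies.
Among Kapoor and Tran, by years of continuous service (higher first): Kapoor (27 years) before Tran (16 years).
Among Halvorsen, Leclerc and Takahashi, by date the degree was conferred (earlier first): Halvorsen (Aug 8, 2000) before Leclerc and Takahashi (Apr 7, 2002).
Leclerc and Takahashi are each designated emeritus, so the next rule applies.
Leclerc and Takahashi are each not an endowed-chair holder, so the next rule applies.
Among Leclerc and Takahashi, by years of continuous service (higher first): Leclerc (31 years) before Takahashi (22 years).
Full order: Kapoor, Tran, Halvorsen, Leclerc, Takahashi, Moreau, Okafor.

Kapoor, Tran, Halvorsen, Leclerc, Takahashi, Moreau, Okafor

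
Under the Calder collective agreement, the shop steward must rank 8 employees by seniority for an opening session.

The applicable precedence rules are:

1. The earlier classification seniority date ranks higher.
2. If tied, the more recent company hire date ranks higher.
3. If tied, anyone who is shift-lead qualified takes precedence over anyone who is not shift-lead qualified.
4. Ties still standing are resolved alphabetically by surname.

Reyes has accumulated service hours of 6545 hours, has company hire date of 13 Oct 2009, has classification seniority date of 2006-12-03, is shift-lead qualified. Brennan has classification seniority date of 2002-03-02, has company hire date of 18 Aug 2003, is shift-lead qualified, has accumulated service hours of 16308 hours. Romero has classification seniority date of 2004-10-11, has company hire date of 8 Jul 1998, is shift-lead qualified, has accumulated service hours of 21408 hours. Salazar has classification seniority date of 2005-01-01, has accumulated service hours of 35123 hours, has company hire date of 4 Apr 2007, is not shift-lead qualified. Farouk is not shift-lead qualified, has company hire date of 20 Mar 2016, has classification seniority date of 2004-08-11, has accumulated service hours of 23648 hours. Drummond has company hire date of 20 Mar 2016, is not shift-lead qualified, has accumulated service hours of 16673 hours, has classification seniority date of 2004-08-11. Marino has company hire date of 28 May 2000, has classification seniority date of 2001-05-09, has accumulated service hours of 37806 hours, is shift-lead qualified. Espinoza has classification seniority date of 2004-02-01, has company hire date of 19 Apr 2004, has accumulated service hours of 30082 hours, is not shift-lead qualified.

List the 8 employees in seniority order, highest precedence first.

By classification seniority date (earlier first): Marino (2001-05-09); then Brennan (2002-03-02); then Espinoza (2004-02-01); then Drummond and Farouk (both 2004-08-11); then Romero (2004-10-11); then Salazar (2005-01-01); then Reyes (2006-12-03).
Drummond and Farouk both have company hire date 20 Mar 2016, so the next rule applies.
Drummond and Farouk are each not shift-lead qualified, so the next rule applies.
Among Drummond and Farouk, alphabetically by surname: Drummond before Farouk.
Full order: Marino, Brennan, Espinoza, Drummond, Farouk, Romero, Salazar, Reyes.

Marino, Brennan, Espinoza, Drummond, Farouk, Romero, Salazar, Reyes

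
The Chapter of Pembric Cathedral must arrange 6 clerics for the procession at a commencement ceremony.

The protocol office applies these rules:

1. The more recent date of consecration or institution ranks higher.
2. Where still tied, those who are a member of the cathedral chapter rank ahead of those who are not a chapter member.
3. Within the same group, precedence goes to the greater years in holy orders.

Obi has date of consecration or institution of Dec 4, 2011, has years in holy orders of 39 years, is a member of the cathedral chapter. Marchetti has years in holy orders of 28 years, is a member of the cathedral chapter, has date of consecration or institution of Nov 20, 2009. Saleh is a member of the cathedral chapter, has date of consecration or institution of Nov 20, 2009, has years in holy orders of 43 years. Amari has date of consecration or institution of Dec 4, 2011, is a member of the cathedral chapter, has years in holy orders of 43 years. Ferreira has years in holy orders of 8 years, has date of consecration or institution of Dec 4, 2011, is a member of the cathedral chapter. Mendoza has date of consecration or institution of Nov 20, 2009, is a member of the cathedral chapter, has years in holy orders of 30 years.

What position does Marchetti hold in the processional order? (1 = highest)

6

By date of consecration or institution (later first): Amari, Obi and Ferreira (each Dec 4, 2011); then Saleh, Mendoza and Marchetti (each Nov 20, 2009).
Amari, Obi and Ferreira are each a member of the cathedral chapter, so the next rule applies.
Among Amari, Obi and Ferreira, by years in holy orders (higher first): Amari (43 years) before Obi (39 years) before Ferreira (8 years).
Saleh, Mendoza and Marchetti are each a member of the cathedral chapter, so the next rule applies.
Among Saleh, Mendoza and Marchetti, by years in holy orders (higher first): Saleh (43 years) before Mendoza (30 years) before Marchetti (28 years).
Order: Amari, Obi, Ferreira, Saleh, Mendoza, Marchetti. So position 6.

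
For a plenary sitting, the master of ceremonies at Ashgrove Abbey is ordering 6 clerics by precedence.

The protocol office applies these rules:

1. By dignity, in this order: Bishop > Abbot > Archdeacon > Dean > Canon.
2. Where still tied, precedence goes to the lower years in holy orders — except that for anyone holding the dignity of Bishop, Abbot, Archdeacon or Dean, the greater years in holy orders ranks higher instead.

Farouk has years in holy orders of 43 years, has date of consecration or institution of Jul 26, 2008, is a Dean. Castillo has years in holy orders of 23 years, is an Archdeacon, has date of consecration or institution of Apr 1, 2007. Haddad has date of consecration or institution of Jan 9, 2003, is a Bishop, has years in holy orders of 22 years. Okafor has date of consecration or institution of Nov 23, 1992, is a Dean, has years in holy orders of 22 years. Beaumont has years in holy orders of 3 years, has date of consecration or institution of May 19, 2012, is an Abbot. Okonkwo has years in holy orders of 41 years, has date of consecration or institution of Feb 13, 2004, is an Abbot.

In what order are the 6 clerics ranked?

By dignity: Haddad (Bishop); then Okonkwo and Beaumont (Abbot); then Castillo (Archdeacon); then Farouk and Okafor (Dean).
Among Okonkwo and Beaumont, by years in holy orders (higher first) (reversed rule for this group): Okonkwo (41 years) before Beaumont (3 years).
Among Farouk and Okafor, by years in holy orders (higher first) (reversed rule for this group): Farouk (43 years) before Okafor (22 years).
Full order: Haddad, Okonkwo, Beaumont, Castillo, Farouk, Okafor.

Haddad, Okonkwo, Beaumont, Castillo, Farouk, Okafor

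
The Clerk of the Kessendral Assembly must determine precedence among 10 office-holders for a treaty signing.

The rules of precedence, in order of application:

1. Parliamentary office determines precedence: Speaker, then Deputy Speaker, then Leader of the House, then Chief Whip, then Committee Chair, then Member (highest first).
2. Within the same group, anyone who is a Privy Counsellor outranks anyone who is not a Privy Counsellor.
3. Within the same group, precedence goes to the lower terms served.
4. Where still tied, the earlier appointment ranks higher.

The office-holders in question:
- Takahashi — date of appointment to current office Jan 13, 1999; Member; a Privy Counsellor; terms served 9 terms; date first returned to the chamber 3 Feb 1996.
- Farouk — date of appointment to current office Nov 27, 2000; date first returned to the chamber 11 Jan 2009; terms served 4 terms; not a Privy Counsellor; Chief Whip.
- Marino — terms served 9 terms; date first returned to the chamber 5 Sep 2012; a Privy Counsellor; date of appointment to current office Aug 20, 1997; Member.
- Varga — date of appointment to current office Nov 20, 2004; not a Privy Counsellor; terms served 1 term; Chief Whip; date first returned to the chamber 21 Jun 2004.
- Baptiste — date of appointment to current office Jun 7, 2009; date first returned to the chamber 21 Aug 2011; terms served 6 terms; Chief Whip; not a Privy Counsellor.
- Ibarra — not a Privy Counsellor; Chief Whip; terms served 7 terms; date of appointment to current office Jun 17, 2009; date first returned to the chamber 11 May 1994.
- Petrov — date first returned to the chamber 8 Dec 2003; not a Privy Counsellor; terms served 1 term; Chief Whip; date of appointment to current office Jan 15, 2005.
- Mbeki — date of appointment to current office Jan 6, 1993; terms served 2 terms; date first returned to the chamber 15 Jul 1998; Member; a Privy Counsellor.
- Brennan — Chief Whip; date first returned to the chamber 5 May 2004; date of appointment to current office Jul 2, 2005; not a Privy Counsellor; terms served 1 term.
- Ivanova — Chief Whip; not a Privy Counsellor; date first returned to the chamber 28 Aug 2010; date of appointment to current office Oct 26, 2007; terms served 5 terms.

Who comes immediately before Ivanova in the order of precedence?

By parliamentary office: Varga, Petrov, Brennan, Farouk, Ivanova, Baptiste and Ibarra (Chief Whip); then Mbeki, Marino and Takahashi (Member).
Varga, Petrov, Brennan, Farouk, Ivanova, Baptiste and Ibarra are each not a Privy Counsellor, so the next rule applies.
Among Varga, Petrov, Brennan, Farouk, Ivanova, Baptiste and Ibarra, by terms served (lower first): Varga, Petrov and Brennan (1 term) before Farouk (4 terms) before Ivanova (5 terms) before Baptiste (6 terms) before Ibarra (7 terms).
Among Varga, Petrov and Brennan, by date of appointment to current office (earlier first): Varga (Nov 20, 2004) before Petrov (Jan 15, 2005) before Brennan (Jul 2, 2005).
Mbeki, Marino and Takahashi are each a Privy Counsellor, so the next rule applies.
Among Mbeki, Marino and Takahashi, by terms served (lower first): Mbeki (2 terms) before Marino and Takahashi (9 terms).
Among Marino and Takahashi, by date of appointment to current office (earlier first): Marino (Aug 20, 1997) before Takahashi (Jan 13, 1999).
Order: Varga, Petrov, Brennan, Farouk, Ivanova, Baptiste, Ibarra, Mbeki, Marino, Takahashi.

Farouk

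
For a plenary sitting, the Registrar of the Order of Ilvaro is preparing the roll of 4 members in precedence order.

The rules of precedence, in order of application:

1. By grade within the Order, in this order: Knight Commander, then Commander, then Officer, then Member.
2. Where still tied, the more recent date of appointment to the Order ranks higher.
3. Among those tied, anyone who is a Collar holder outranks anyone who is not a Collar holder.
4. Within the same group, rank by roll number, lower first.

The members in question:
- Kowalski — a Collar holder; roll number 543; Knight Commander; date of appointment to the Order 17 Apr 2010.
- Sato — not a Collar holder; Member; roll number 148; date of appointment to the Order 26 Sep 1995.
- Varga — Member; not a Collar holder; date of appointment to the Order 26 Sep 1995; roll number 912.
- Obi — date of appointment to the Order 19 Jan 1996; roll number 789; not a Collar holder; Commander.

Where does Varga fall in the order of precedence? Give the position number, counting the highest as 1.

4

By grade within the Order: Kowalski (Knight Commander); then Obi (Commander); then Sato and Varga (Member).
Sato and Varga both have date of appointment to the Order 26 Sep 1995, so the next rule applies.
Sato and Varga are each not a Collar holder, so the next rule applies.
Among Sato and Varga, by roll number (lower first): Sato (148) before Varga (912).
Order: Kowalski, Obi, Sato, Varga. So position 4.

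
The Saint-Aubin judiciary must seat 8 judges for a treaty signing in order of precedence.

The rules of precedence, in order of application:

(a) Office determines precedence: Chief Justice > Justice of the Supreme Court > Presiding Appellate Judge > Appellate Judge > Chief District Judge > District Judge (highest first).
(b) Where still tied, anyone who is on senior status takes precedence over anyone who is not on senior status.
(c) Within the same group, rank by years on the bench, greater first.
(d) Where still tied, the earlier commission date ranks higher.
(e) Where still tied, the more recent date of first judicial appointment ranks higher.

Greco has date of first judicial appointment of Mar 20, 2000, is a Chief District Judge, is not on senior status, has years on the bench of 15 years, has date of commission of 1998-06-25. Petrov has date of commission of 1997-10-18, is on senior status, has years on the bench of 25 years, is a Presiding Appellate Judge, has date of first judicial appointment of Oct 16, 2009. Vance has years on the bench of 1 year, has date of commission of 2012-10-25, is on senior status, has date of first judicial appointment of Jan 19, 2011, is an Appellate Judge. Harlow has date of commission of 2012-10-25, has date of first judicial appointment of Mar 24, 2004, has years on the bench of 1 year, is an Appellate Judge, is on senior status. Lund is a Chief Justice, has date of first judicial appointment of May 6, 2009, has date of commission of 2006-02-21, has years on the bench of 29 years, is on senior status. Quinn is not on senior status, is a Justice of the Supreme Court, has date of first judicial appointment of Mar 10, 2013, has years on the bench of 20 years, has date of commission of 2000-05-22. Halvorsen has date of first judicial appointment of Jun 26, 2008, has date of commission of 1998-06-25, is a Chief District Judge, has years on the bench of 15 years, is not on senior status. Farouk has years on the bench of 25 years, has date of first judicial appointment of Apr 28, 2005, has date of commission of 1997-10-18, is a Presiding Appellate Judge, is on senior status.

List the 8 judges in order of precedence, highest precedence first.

Lund, Quinn, Petrov, Farouk, Vance, Harlow, Halvorsen, Greco

By office: Lund (Chief Justice); then Quinn (Justice of the Supreme Court); then Petrov and Farouk (Presiding Appellate Judge); then Vance and Harlow (Appellate Judge); then Halvorsen and Greco (Chief District Judge).
Petrov and Farouk are each on senior status, so the next rule applies.
Petrov and Farouk both have years on the bench 25 years, so the next rule applies.
Petrov and Farouk both have date of commission 1997-10-18, so the next rule applies.
Among Petrov and Farouk, by date of first judicial appointment (later first): Petrov (Oct 16, 2009) before Farouk (Apr 28, 2005).
Vance and Harlow are each on senior status, so the next rule applies.
Vance and Harlow both have years on the bench 1 year, so the next rule applies.
Vance and Harlow both have date of commission 2012-10-25, so the next rule applies.
Among Vance and Harlow, by date of first judicial appointment (later first): Vance (Jan 19, 2011) before Harlow (Mar 24, 2004).
Halvorsen and Greco are each not on senior status, so the next rule applies.
Halvorsen and Greco both have years on the bench 15 years, so the next rule applies.
Halvorsen and Greco both have date of commission 1998-06-25, so the next rule applies.
Among Halvorsen and Greco, by date of first judicial appointment (later first): Halvorsen (Jun 26, 2008) before Greco (Mar 20, 2000).
Full order: Lund, Quinn, Petrov, Farouk, Vance, Harlow, Halvorsen, Greco.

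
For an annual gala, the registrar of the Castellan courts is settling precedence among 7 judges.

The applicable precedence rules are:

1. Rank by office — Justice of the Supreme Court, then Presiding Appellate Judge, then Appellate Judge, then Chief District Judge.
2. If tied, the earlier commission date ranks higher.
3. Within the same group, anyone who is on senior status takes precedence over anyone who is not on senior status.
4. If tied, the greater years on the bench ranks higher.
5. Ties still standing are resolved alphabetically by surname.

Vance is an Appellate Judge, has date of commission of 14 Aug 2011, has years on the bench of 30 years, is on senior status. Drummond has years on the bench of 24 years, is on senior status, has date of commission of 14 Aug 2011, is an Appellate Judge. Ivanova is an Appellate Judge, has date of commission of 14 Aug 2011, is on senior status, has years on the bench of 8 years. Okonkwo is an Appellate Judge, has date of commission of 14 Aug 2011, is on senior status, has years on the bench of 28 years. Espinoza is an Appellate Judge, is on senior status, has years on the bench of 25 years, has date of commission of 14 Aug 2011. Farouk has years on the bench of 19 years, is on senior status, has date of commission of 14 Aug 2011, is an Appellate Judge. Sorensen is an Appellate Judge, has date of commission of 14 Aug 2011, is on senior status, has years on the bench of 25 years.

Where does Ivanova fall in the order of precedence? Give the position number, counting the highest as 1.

7

By office: Vance, Okonkwo, Espinoza, Sorensen, Drummond, Farouk and Ivanova (Appellate Judge).
Vance, Okonkwo, Espinoza, Sorensen, Drummond, Farouk and Ivanova all have date of commission 14 Aug 2011, so the next rule applies.
Vance, Okonkwo, Espinoza, Sorensen, Drummond, Farouk and Ivanova are each on senior status, so the next rule applies.
Among Vance, Okonkwo, Espinoza, Sorensen, Drummond, Farouk and Ivanova, by years on the bench (higher first): Vance (30 years) before Okonkwo (28 years) before Espinoza and Sorensen (25 years) before Drummond (24 years) before Farouk (19 years) before Ivanova (8 years).
Among Espinoza and Sorensen, alphabetically by surname: Espinoza before Sorensen.
Order: Vance, Okonkwo, Espinoza, Sorensen, Drummond, Farouk, Ivanova. So position 7.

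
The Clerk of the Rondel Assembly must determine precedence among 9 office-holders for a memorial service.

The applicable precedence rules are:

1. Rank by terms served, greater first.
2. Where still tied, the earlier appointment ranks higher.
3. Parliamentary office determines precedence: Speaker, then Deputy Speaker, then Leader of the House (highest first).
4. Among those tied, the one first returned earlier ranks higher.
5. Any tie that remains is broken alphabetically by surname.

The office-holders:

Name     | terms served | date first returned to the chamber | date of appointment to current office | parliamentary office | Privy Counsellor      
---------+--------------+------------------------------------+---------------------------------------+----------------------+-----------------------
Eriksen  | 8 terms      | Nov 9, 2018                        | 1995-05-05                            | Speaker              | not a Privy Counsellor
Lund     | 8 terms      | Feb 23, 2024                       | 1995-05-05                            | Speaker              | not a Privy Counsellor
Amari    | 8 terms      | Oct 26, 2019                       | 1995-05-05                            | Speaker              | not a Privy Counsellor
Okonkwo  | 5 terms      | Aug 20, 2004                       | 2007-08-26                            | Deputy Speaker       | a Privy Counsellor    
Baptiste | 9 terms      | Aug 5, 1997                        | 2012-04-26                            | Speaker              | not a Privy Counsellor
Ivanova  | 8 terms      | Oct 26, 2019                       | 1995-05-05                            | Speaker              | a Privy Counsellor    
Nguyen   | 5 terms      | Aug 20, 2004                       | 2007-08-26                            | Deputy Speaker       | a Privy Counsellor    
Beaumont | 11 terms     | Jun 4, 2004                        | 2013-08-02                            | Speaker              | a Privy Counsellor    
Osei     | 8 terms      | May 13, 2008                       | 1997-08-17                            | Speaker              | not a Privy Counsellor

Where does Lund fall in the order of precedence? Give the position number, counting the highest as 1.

6

By terms served (higher first): Beaumont (11 terms); then Baptiste (9 terms); then Eriksen, Amari, Ivanova, Lund and Osei (each 8 terms); then Nguyen and Okonkwo (both 5 terms).
Among Eriksen, Amari, Ivanova, Lund and Osei, by date of appointment to current office (earlier first): Eriksen, Amari, Ivanova and Lund (1995-05-05) before Osei (1997-08-17).
Eriksen, Amari, Ivanova and Lund are each Speaker, so the next rule applies.
Among Eriksen, Amari, Ivanova and Lund, by date first returned to the chamber (earlier first): Eriksen (Nov 9, 2018) before Amari and Ivanova (Oct 26, 2019) before Lund (Feb 23, 2024).
Among Amari and Ivanova, alphabetically by surname: Amari before Ivanova.
Nguyen and Okonkwo both have date of appointment to current office 2007-08-26, so the next rule applies.
Nguyen and Okonkwo are each Deputy Speaker, so the next rule applies.
Nguyen and Okonkwo both have date first returned to the chamber Aug 20, 2004, so the next rule applies.
Among Nguyen and Okonkwo, alphabetically by surname: Nguyen before Okonkwo.
Order: Beaumont, Baptiste, Eriksen, Amari, Ivanova, Lund, Osei, Nguyen, Okonkwo. So position 6.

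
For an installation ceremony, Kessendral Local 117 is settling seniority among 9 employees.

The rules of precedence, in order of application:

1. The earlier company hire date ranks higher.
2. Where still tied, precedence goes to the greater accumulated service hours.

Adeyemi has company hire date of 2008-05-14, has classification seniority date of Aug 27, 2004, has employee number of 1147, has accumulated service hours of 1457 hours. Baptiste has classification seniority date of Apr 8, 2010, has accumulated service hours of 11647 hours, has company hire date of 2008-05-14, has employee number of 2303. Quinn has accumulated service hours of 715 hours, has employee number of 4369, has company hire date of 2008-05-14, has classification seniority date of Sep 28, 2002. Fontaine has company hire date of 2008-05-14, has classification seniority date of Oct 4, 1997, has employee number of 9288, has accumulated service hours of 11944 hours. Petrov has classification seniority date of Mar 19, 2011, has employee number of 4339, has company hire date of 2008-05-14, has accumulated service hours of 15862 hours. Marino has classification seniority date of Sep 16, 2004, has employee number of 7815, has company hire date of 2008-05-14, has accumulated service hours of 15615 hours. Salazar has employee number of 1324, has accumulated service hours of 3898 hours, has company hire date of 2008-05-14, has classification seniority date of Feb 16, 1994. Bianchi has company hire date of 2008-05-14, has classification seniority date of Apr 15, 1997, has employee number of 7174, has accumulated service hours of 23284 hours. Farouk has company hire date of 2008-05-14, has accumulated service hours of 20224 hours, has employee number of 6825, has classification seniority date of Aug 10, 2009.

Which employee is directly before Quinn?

Adeyemi

By company hire date (earlier first): Bianchi, Farouk, Petrov, Marino, Fontaine, Baptiste, Salazar, Adeyemi and Quinn (each 2008-05-14).
Among Bianchi, Farouk, Petrov, Marino, Fontaine, Baptiste, Salazar, Adeyemi and Quinn, by accumulated service hours (higher first): Bianchi (23284 hours) before Farouk (20224 hours) before Petrov (15862 hours) before Marino (15615 hours) before Fontaine (11944 hours) before Baptiste (11647 hours) before Salazar (3898 hours) before Adeyemi (1457 hours) before Quinn (715 hours).
Order: Bianchi, Farouk, Petrov, Marino, Fontaine, Baptiste, Salazar, Adeyemi, Quinn.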